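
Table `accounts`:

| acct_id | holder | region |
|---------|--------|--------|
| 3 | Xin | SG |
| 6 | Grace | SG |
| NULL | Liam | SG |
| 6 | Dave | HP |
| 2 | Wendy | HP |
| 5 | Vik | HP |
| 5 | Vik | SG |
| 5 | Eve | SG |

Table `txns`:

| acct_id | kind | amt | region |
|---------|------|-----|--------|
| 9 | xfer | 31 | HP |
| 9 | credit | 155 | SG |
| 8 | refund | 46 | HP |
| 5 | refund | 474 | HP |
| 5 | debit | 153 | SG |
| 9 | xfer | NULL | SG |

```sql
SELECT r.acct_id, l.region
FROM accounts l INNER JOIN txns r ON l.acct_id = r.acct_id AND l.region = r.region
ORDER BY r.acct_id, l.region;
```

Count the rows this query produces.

INNER JOIN keeps only pairs where the ON condition holds.
Matching on l.acct_id = r.acct_id AND l.region = r.region. A NULL in a compared column never satisfies the condition.
- l row (acct_id=3, region=SG): no match → dropped.
- l row (acct_id=6, region=SG): no match → dropped.
- l row (acct_id=NULL, region=SG): no match → dropped.
- l row (acct_id=6, region=HP): no match → dropped.
- l row (acct_id=2, region=HP): no match → dropped.
- l row (acct_id=5, region=HP): matches 1 r row(s) → 1 output row(s).
- l row (acct_id=5, region=SG): matches 1 r row(s) → 1 output row(s).
- l row (acct_id=5, region=SG): matches 1 r row(s) → 1 output row(s).
Total: 3 rows.

3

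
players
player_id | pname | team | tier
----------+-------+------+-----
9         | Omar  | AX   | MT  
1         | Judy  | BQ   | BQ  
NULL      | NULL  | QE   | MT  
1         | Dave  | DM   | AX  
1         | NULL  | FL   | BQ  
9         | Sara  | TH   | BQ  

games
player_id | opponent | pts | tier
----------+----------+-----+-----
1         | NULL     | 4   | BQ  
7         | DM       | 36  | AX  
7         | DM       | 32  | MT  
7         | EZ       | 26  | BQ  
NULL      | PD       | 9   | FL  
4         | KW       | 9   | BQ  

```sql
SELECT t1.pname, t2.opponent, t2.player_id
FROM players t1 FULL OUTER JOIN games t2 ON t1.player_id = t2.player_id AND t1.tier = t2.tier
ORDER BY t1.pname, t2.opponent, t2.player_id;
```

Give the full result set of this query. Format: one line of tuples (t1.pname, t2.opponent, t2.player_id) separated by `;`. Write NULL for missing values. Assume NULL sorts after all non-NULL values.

(Dave, NULL, NULL); (Judy, NULL, 1); (Omar, NULL, NULL); (Sara, NULL, NULL); (NULL, DM, 7); (NULL, DM, 7); (NULL, EZ, 7); (NULL, KW, 4); (NULL, PD, NULL); (NULL, NULL, 1); (NULL, NULL, NULL)

FULL OUTER JOIN keeps every row from both sides; unmatched rows get NULL for the other side's columns.
Matching on t1.player_id = t2.player_id AND t1.tier = t2.tier. A NULL in a compared column never satisfies the condition.
Matched pairs: 2; unmatched t1 rows kept: 4; unmatched t2 rows kept: 5.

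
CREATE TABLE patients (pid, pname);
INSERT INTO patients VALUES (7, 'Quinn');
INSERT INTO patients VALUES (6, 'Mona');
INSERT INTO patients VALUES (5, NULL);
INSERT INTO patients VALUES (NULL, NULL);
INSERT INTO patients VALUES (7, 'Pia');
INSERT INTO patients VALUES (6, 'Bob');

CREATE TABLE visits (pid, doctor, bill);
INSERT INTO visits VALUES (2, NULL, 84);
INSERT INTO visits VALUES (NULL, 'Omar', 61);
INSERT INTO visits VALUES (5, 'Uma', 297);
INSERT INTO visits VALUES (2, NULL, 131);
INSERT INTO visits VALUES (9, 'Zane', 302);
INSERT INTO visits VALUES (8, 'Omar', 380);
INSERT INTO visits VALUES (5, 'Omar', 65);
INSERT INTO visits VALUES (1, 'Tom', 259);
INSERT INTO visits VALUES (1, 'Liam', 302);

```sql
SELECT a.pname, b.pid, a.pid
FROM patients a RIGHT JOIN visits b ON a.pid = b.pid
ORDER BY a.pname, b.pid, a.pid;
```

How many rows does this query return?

RIGHT JOIN keeps every row from `visits`; unmatched rows get NULL for `patients`'s columns.
Matching on a.pid = b.pid. A NULL in a compared column never satisfies the condition.
- a (pid=7) has no partner in b.
- a (pid=6) has no partner in b.
- a (pid=5) pairs with 2 row(s) of b.
- a (pid=NULL) has no partner in b.
- a (pid=7) has no partner in b.
- a (pid=6) has no partner in b.
- plus 7 unmatched b row(s), each kept with NULL a columns.
Total: 2 matched + 7 padded = 9 rows.

9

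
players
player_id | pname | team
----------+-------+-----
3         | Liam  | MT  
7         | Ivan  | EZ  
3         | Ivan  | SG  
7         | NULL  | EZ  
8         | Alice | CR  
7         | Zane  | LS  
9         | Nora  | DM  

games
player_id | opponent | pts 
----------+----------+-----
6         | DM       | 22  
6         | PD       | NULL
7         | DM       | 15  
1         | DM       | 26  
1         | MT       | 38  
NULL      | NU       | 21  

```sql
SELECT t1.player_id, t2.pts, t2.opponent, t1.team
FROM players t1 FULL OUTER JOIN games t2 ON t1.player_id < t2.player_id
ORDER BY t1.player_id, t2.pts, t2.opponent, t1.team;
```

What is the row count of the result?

FULL OUTER JOIN keeps every row from both sides; unmatched rows get NULL for the other side's columns.
Matching on t1.player_id < t2.player_id. A NULL in a compared column never satisfies the condition.
- t1[0] player_id=3 → 3 match(es) in t2 → 3 row(s).
- t1[1] player_id=7 → no match; kept with NULLs on the t2 side.
- t1[2] player_id=3 → 3 match(es) in t2 → 3 row(s).
- t1[3] player_id=7 → no match; kept with NULLs on the t2 side.
- t1[4] player_id=8 → no match; kept with NULLs on the t2 side.
- t1[5] player_id=7 → no match; kept with NULLs on the t2 side.
- t1[6] player_id=9 → no match; kept with NULLs on the t2 side.
- plus 3 unmatched t2 row(s), each kept with NULL t1 columns.
Total: 6 matched + 8 padded = 14 rows.

14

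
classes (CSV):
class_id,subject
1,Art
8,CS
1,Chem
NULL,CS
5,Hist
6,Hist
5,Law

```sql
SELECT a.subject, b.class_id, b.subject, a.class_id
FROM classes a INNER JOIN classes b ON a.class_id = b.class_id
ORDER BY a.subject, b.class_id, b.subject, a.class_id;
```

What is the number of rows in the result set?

INNER JOIN keeps only pairs where the ON condition holds.
Matching on a.class_id = b.class_id. A NULL in a compared column never satisfies the condition.
- a row (class_id=1): matches 2 b row(s) → 2 output row(s).
- a row (class_id=8): matches 1 b row(s) → 1 output row(s).
- a row (class_id=1): matches 2 b row(s) → 2 output row(s).
- a row (class_id=NULL): no match → dropped.
- a row (class_id=5): matches 2 b row(s) → 2 output row(s).
- a row (class_id=6): matches 1 b row(s) → 1 output row(s).
- a row (class_id=5): matches 2 b row(s) → 2 output row(s).
Total: 10 rows.

10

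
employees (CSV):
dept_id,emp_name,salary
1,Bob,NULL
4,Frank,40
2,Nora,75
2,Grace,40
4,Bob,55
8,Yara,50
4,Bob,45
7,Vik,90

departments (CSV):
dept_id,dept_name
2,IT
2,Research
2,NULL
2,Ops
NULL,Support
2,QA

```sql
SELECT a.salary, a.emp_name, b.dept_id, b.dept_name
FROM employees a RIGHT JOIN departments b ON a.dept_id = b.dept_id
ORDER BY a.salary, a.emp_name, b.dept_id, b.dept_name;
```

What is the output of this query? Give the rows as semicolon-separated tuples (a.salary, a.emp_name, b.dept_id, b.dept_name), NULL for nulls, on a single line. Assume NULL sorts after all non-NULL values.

RIGHT JOIN keeps every row from `departments`; unmatched rows get NULL for `employees`'s columns.
Matching on a.dept_id = b.dept_id. A NULL in a compared column never satisfies the condition.
- a[0] dept_id=1 → no match.
- a[1] dept_id=4 → no match.
- a[2] dept_id=2 → 5 match(es) in b → 5 row(s).
- a[3] dept_id=2 → 5 match(es) in b → 5 row(s).
- a[4] dept_id=4 → no match.
- a[5] dept_id=8 → no match.
- a[6] dept_id=4 → no match.
- a[7] dept_id=7 → no match.
- 1 b row(s) had no a match → kept, a columns NULL.

(40, Grace, 2, IT); (40, Grace, 2, Ops); (40, Grace, 2, QA); (40, Grace, 2, Research); (40, Grace, 2, NULL); (75, Nora, 2, IT); (75, Nora, 2, Ops); (75, Nora, 2, QA); (75, Nora, 2, Research); (75, Nora, 2, NULL); (NULL, NULL, NULL, Support)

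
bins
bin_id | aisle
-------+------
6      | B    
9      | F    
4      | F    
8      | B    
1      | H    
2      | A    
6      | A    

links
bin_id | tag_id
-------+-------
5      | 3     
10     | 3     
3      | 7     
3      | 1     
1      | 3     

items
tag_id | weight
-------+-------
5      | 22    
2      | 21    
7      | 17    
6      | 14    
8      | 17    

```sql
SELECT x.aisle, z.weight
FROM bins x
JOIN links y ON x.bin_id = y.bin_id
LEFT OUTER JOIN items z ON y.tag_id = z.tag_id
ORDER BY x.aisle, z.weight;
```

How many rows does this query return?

1

Joins associate left-to-right: bins INNER JOIN links on bin_id gives 1 intermediate row(s).
Then LEFT JOIN `items z` on tag_id: each of those 1 rows is kept; rows whose y.tag_id has no match in z get NULL for z's columns.
Result: 1 row(s).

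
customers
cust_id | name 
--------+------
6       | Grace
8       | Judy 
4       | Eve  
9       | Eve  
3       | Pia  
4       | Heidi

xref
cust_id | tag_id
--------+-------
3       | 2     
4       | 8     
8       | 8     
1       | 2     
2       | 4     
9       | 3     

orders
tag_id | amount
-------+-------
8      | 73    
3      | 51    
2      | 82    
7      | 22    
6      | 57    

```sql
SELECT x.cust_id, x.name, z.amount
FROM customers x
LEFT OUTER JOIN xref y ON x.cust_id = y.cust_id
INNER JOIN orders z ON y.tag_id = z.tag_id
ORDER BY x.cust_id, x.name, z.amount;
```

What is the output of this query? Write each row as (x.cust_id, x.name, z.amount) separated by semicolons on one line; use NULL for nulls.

(3, Pia, 82); (4, Eve, 73); (4, Heidi, 73); (8, Judy, 73); (9, Eve, 51)

Joins associate left-to-right: customers LEFT JOIN xref on cust_id gives 6 intermediate row(s).
Then INNER JOIN `orders z` on tag_id: keep only rows whose y.tag_id appears in z.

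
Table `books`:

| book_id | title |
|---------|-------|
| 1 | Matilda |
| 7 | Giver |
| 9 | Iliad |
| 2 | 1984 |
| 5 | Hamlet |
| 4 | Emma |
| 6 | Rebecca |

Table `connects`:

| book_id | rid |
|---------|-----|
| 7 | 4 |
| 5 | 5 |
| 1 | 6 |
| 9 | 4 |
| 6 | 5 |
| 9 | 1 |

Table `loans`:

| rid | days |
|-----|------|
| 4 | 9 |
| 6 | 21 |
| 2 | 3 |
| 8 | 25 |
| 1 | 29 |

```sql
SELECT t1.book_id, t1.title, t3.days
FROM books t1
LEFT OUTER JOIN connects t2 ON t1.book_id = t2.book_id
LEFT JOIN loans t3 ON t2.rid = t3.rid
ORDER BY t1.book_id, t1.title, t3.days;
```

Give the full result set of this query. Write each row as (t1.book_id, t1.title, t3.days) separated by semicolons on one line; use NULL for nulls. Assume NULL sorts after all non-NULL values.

(1, Matilda, 21); (2, 1984, NULL); (4, Emma, NULL); (5, Hamlet, NULL); (6, Rebecca, NULL); (7, Giver, 9); (9, Iliad, 9); (9, Iliad, 29)

Evaluate left to right. First `books t1 LEFT JOIN connects t2` on book_id: 8 row(s).
Then LEFT JOIN `loans t3` on rid: each of those 8 rows is kept; rows whose t2.rid has no match in t3 get NULL for t3's columns.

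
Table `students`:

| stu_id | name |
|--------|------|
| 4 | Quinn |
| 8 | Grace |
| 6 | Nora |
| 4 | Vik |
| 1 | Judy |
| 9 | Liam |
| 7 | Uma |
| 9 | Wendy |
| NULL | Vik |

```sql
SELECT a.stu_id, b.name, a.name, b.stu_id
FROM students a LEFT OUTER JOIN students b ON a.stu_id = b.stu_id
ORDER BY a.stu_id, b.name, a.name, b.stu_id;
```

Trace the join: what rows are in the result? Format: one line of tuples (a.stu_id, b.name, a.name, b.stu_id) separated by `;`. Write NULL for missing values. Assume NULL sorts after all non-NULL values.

(1, Judy, Judy, 1); (4, Quinn, Quinn, 4); (4, Quinn, Vik, 4); (4, Vik, Quinn, 4); (4, Vik, Vik, 4); (6, Nora, Nora, 6); (7, Uma, Uma, 7); (8, Grace, Grace, 8); (9, Liam, Liam, 9); (9, Liam, Wendy, 9); (9, Wendy, Liam, 9); (9, Wendy, Wendy, 9); (NULL, NULL, Vik, NULL)

LEFT JOIN keeps every row from `students a`; unmatched rows get NULL for `students b`'s columns.
Matching on a.stu_id = b.stu_id. A NULL in a compared column never satisfies the condition.
- a (stu_id=4) pairs with 2 row(s) of b.
- a (stu_id=8) pairs with 1 row(s) of b.
- a (stu_id=6) pairs with 1 row(s) of b.
- a (stu_id=4) pairs with 2 row(s) of b.
- a (stu_id=1) pairs with 1 row(s) of b.
- a (stu_id=9) pairs with 2 row(s) of b.
- a (stu_id=7) pairs with 1 row(s) of b.
- a (stu_id=9) pairs with 2 row(s) of b.
- a (stu_id=NULL) has no partner → padded with NULL.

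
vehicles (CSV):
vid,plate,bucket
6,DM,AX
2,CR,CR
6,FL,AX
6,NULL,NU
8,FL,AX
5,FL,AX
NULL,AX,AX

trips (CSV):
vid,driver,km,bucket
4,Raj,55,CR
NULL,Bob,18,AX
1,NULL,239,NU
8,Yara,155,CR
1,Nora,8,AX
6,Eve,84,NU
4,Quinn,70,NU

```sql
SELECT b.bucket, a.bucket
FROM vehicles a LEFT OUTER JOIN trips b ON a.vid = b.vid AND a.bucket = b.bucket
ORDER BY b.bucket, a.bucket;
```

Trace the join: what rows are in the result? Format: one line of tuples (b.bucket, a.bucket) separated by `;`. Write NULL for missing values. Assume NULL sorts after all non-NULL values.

LEFT JOIN keeps every row from `vehicles`; unmatched rows get NULL for `trips`'s columns.
Matching on a.vid = b.vid AND a.bucket = b.bucket. A NULL in a compared column never satisfies the condition.
Matched pairs: 1; unmatched a rows kept: 6.

(NU, NU); (NULL, AX); (NULL, AX); (NULL, AX); (NULL, AX); (NULL, AX); (NULL, CR)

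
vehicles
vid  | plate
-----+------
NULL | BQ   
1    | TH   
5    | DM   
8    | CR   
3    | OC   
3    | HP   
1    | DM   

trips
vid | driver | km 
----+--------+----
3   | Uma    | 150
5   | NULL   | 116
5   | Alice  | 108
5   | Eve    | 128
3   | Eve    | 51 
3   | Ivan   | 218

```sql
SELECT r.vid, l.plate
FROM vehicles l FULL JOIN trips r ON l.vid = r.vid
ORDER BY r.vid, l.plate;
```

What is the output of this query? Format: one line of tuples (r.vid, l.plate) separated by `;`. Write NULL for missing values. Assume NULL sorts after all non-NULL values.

FULL OUTER JOIN keeps every row from both sides; unmatched rows get NULL for the other side's columns.
Matching on l.vid = r.vid. A NULL in a compared column never satisfies the condition.
- vid=NULL: no r row matches, row kept with r columns NULL.
- vid=1: no r row matches, row kept with r columns NULL.
- vid=5: 3 matching r row(s), so 3 row(s) emitted.
- vid=8: no r row matches, row kept with r columns NULL.
- vid=3: 3 matching r row(s), so 3 row(s) emitted.
- vid=3: 3 matching r row(s), so 3 row(s) emitted.
- vid=1: no r row matches, row kept with r columns NULL.

(3, HP); (3, HP); (3, HP); (3, OC); (3, OC); (3, OC); (5, DM); (5, DM); (5, DM); (NULL, BQ); (NULL, CR); (NULL, DM); (NULL, TH)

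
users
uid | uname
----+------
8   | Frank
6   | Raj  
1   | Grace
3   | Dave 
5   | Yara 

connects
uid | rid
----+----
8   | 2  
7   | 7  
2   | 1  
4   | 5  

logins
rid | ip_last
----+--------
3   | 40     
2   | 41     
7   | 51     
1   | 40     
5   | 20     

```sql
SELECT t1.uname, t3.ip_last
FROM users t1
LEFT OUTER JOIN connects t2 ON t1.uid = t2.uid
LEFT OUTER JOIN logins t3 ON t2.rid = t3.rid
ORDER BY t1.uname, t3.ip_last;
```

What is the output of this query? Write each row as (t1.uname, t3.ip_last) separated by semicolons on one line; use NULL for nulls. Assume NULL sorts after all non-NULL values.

Step 1 — t1 LEFT JOIN t2 on uid → 5 row(s).
Then LEFT JOIN `logins t3` on rid: each of those 5 rows is kept; rows whose t2.rid has no match in t3 get NULL for t3's columns.

(Dave, NULL); (Frank, 41); (Grace, NULL); (Raj, NULL); (Yara, NULL)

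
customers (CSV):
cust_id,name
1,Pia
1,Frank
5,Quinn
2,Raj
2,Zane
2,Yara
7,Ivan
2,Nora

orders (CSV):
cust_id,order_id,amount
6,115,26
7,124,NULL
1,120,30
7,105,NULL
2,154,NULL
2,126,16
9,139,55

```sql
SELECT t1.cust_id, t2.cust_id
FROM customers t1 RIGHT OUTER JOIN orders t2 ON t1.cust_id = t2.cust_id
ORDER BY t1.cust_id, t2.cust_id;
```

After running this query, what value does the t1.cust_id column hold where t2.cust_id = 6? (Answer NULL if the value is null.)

NULL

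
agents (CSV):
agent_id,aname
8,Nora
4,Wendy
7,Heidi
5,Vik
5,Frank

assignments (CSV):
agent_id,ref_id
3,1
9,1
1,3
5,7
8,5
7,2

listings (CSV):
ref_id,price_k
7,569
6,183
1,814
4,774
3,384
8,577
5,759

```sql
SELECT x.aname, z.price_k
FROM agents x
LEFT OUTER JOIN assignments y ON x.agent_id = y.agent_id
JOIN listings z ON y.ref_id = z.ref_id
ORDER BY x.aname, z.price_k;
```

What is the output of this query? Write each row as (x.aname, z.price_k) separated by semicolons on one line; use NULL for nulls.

(Frank, 569); (Nora, 759); (Vik, 569)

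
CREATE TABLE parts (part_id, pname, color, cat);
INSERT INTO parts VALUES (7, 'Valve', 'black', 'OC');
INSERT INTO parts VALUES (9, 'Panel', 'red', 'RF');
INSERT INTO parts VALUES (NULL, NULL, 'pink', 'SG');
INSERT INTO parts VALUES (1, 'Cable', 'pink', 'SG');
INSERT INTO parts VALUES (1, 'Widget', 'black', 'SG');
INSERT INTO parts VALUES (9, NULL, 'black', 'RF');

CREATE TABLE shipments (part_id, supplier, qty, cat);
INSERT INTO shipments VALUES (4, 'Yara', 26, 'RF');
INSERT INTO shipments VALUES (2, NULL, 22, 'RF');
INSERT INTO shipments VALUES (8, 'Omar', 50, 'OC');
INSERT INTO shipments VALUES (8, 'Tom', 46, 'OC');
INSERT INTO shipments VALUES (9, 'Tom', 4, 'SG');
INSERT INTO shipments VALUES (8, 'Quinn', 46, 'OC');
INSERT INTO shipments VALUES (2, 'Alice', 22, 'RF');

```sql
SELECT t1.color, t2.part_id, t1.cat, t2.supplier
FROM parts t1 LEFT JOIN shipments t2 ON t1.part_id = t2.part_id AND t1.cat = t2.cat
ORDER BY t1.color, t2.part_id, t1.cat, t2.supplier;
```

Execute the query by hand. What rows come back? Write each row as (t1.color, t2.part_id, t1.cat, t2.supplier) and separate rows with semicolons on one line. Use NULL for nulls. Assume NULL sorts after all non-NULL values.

(black, NULL, OC, NULL); (black, NULL, RF, NULL); (black, NULL, SG, NULL); (pink, NULL, SG, NULL); (pink, NULL, SG, NULL); (red, NULL, RF, NULL)

LEFT JOIN keeps every row from `parts`; unmatched rows get NULL for `shipments`'s columns.
Matching on t1.part_id = t2.part_id AND t1.cat = t2.cat. A NULL in a compared column never satisfies the condition.
- part_id=7, cat=OC: no t2 row matches, row kept with t2 columns NULL.
- part_id=9, cat=RF: no t2 row matches, row kept with t2 columns NULL.
- part_id=NULL, cat=SG: no t2 row matches, row kept with t2 columns NULL.
- part_id=1, cat=SG: no t2 row matches, row kept with t2 columns NULL.
- part_id=1, cat=SG: no t2 row matches, row kept with t2 columns NULL.
- part_id=9, cat=RF: no t2 row matches, row kept with t2 columns NULL.
After projecting and ordering:
t1.color | t2.part_id | t1.cat | t2.supplier
black | NULL | OC | NULL
black | NULL | RF | NULL
black | NULL | SG | NULL
pink | NULL | SG | NULL
pink | NULL | SG | NULL
red | NULL | RF | NULL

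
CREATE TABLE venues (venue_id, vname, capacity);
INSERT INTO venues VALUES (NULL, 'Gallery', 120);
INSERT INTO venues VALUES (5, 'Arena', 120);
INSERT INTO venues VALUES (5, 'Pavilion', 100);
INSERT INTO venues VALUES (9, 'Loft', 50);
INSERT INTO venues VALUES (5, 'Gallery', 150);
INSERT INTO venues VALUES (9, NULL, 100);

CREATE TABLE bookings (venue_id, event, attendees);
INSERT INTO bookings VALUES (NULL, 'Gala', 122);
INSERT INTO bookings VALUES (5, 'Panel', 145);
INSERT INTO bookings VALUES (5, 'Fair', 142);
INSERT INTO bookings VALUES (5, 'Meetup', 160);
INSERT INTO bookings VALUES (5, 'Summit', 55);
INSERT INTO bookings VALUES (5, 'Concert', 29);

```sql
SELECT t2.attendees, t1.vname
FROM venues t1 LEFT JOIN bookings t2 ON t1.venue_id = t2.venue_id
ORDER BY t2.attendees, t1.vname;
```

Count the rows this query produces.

18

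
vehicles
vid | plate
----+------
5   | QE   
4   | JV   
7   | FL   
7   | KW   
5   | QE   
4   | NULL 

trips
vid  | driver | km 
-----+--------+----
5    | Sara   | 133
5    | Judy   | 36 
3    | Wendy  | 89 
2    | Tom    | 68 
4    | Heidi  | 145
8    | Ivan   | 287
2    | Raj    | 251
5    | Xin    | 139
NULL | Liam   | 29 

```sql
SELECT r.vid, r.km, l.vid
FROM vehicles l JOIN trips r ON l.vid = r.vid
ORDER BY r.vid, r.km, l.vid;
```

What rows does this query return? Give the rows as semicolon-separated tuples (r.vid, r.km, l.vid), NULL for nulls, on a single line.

(4, 145, 4); (4, 145, 4); (5, 36, 5); (5, 36, 5); (5, 133, 5); (5, 133, 5); (5, 139, 5); (5, 139, 5)

INNER JOIN keeps only pairs where the ON condition holds.
Matching on l.vid = r.vid. A NULL in a compared column never satisfies the condition.
Matched pairs: 8.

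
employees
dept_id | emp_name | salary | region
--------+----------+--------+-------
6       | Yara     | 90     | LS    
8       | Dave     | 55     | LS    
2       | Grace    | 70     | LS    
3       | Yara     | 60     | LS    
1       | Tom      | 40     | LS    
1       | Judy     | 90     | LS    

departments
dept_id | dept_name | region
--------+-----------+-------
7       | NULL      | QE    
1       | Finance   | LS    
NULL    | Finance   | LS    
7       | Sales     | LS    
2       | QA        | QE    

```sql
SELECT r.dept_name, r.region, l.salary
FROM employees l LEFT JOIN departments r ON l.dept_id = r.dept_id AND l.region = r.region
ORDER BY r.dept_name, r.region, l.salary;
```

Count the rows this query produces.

LEFT JOIN keeps every row from `employees`; unmatched rows get NULL for `departments`'s columns.
Matching on l.dept_id = r.dept_id AND l.region = r.region. A NULL in a compared column never satisfies the condition.
- l row (dept_id=6, region=LS): no match → kept, r columns NULL.
- l row (dept_id=8, region=LS): no match → kept, r columns NULL.
- l row (dept_id=2, region=LS): no match → kept, r columns NULL.
- l row (dept_id=3, region=LS): no match → kept, r columns NULL.
- l row (dept_id=1, region=LS): matches 1 r row(s) → 1 output row(s).
- l row (dept_id=1, region=LS): matches 1 r row(s) → 1 output row(s).
Total: 2 matched + 4 padded = 6 rows.

6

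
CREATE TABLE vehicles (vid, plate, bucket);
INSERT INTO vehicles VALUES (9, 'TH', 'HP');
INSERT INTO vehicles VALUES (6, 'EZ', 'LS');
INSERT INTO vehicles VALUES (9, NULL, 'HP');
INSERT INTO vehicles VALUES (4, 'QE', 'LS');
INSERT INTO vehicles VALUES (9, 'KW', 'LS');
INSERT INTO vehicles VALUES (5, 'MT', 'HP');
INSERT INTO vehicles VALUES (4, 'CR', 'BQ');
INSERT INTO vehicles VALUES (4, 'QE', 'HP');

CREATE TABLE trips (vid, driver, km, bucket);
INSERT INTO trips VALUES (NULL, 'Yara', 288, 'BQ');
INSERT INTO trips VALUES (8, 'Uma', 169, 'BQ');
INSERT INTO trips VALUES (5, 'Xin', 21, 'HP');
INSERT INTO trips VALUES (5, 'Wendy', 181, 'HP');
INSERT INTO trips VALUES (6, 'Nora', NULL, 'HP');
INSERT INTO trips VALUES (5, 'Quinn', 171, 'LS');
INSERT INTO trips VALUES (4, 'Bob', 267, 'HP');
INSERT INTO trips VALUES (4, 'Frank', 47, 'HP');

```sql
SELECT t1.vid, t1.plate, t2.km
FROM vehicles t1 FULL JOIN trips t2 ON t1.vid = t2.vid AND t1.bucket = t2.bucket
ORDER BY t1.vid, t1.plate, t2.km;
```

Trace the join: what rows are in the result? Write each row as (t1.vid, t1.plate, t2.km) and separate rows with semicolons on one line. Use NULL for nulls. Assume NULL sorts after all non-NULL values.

(4, CR, NULL); (4, QE, 47); (4, QE, 267); (4, QE, NULL); (5, MT, 21); (5, MT, 181); (6, EZ, NULL); (9, KW, NULL); (9, TH, NULL); (9, NULL, NULL); (NULL, NULL, 169); (NULL, NULL, 171); (NULL, NULL, 288); (NULL, NULL, NULL)

FULL OUTER JOIN keeps every row from both sides; unmatched rows get NULL for the other side's columns.
Matching on t1.vid = t2.vid AND t1.bucket = t2.bucket. A NULL in a compared column never satisfies the condition.
Matched pairs: 4; unmatched t1 rows kept: 6; unmatched t2 rows kept: 4.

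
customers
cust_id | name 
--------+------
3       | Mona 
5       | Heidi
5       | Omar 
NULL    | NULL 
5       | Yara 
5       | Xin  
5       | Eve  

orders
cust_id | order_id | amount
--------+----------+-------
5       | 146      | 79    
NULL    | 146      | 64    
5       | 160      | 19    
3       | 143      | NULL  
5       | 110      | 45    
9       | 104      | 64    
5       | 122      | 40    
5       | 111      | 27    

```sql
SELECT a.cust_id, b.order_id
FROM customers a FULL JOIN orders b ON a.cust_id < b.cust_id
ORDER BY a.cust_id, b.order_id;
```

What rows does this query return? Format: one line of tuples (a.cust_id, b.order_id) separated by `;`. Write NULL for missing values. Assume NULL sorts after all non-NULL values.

(3, 104); (3, 110); (3, 111); (3, 122); (3, 146); (3, 160); (5, 104); (5, 104); (5, 104); (5, 104); (5, 104); (NULL, 143); (NULL, 146); (NULL, NULL)

FULL OUTER JOIN keeps every row from both sides; unmatched rows get NULL for the other side's columns.
Matching on a.cust_id < b.cust_id. A NULL in a compared column never satisfies the condition.
- a row (cust_id=3): matches 6 b row(s) → 6 output row(s).
- a row (cust_id=5): matches 1 b row(s) → 1 output row(s).
- a row (cust_id=5): matches 1 b row(s) → 1 output row(s).
- a row (cust_id=NULL): no match → kept, b columns NULL.
- a row (cust_id=5): matches 1 b row(s) → 1 output row(s).
- a row (cust_id=5): matches 1 b row(s) → 1 output row(s).
- a row (cust_id=5): matches 1 b row(s) → 1 output row(s).
- 2 b row(s) had no a match → kept, a columns NULL.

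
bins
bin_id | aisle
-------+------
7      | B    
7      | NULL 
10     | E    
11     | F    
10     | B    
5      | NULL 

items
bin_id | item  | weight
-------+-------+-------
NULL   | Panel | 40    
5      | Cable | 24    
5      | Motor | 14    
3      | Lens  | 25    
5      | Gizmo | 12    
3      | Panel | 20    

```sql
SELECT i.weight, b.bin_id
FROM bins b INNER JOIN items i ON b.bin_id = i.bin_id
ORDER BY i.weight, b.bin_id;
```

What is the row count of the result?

INNER JOIN keeps only pairs where the ON condition holds.
Matching on b.bin_id = i.bin_id. A NULL in a compared column never satisfies the condition.
- b (bin_id=7) has no partner → excluded.
- b (bin_id=7) has no partner → excluded.
- b (bin_id=10) has no partner → excluded.
- b (bin_id=11) has no partner → excluded.
- b (bin_id=10) has no partner → excluded.
- b (bin_id=5) pairs with 3 row(s) of i.
Total: 3 rows.

3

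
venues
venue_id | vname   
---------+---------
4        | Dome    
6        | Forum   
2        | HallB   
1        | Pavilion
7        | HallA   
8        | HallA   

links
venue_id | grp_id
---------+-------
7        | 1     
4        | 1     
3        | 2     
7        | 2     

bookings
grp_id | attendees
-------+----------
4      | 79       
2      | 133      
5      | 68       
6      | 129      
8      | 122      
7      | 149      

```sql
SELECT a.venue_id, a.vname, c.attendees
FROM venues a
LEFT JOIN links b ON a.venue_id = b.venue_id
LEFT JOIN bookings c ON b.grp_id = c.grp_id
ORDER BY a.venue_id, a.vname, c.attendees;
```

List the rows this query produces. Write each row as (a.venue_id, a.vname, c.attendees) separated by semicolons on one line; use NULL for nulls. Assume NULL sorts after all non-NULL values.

(1, Pavilion, NULL); (2, HallB, NULL); (4, Dome, NULL); (6, Forum, NULL); (7, HallA, 133); (7, HallA, NULL); (8, HallA, NULL)

Evaluate left to right. First `venues a LEFT JOIN links b` on venue_id: 7 row(s).
Then LEFT JOIN `bookings c` on grp_id: each of those 7 rows is kept; rows whose b.grp_id has no match in c get NULL for c's columns.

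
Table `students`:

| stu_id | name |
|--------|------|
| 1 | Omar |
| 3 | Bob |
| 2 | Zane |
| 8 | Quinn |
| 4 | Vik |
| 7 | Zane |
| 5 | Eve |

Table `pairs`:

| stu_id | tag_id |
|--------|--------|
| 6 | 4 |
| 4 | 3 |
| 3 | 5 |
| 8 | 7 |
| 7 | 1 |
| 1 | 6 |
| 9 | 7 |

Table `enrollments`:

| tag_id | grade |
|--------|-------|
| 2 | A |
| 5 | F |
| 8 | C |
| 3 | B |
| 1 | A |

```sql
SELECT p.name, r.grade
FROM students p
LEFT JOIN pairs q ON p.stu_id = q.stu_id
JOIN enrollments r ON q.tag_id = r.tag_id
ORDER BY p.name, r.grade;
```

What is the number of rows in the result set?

Step 1 — p LEFT JOIN q on stu_id → 7 row(s).
Then INNER JOIN `enrollments r` on tag_id: keep only rows whose q.tag_id appears in r.
Result: 3 row(s).

3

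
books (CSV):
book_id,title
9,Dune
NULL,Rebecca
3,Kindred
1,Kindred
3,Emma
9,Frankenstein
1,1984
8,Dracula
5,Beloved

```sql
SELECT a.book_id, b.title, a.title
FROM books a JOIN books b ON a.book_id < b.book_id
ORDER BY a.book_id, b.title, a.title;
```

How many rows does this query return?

25

INNER JOIN keeps only pairs where the ON condition holds.
Matching on a.book_id < b.book_id. A NULL in a compared column never satisfies the condition.
- a row (book_id=9): no match → dropped.
- a row (book_id=NULL): no match → dropped.
- a row (book_id=3): matches 4 b row(s) → 4 output row(s).
- a row (book_id=1): matches 6 b row(s) → 6 output row(s).
- a row (book_id=3): matches 4 b row(s) → 4 output row(s).
- a row (book_id=9): no match → dropped.
- a row (book_id=1): matches 6 b row(s) → 6 output row(s).
- a row (book_id=8): matches 2 b row(s) → 2 output row(s).
- a row (book_id=5): matches 3 b row(s) → 3 output row(s).
Total: 25 rows.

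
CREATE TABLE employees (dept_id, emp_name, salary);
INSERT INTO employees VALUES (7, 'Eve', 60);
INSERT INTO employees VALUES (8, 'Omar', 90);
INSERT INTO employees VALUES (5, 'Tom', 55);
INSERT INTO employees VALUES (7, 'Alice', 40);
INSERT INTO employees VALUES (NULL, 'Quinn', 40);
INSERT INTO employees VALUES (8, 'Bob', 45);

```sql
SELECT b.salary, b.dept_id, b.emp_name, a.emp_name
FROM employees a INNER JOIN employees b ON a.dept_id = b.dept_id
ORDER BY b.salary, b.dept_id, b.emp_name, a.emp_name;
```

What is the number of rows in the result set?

9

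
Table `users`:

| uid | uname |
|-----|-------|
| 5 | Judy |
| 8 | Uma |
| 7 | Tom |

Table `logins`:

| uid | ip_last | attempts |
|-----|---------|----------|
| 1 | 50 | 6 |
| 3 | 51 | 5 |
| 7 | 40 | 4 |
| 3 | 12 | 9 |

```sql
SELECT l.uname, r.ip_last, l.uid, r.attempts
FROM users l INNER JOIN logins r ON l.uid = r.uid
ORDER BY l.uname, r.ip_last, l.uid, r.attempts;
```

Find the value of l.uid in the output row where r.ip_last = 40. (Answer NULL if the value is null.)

INNER JOIN keeps only pairs where the ON condition holds.
Matching on l.uid = r.uid.
- l[0] uid=5 → no match; dropped.
- l[1] uid=8 → no match; dropped.
- l[2] uid=7 → 1 match(es) in r → 1 row(s).

7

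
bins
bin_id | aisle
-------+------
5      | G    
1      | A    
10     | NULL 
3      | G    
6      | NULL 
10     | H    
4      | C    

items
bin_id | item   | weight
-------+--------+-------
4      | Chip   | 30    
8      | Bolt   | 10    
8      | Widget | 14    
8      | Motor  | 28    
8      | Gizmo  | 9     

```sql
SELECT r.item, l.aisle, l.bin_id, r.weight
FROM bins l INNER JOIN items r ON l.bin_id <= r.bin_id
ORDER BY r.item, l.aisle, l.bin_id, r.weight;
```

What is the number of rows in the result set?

23

INNER JOIN keeps only pairs where the ON condition holds.
Matching on l.bin_id <= r.bin_id.
- l (bin_id=5) pairs with 4 row(s) of r.
- l (bin_id=1) pairs with 5 row(s) of r.
- l (bin_id=10) has no partner → excluded.
- l (bin_id=3) pairs with 5 row(s) of r.
- l (bin_id=6) pairs with 4 row(s) of r.
- l (bin_id=10) has no partner → excluded.
- l (bin_id=4) pairs with 5 row(s) of r.
Total: 23 rows.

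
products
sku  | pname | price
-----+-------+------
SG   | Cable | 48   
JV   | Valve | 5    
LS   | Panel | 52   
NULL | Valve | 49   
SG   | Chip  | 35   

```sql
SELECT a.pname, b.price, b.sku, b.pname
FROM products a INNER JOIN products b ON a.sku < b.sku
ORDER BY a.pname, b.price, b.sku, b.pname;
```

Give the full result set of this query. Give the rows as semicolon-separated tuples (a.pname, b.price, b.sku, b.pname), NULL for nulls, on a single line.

(Panel, 35, SG, Chip); (Panel, 48, SG, Cable); (Valve, 35, SG, Chip); (Valve, 48, SG, Cable); (Valve, 52, LS, Panel)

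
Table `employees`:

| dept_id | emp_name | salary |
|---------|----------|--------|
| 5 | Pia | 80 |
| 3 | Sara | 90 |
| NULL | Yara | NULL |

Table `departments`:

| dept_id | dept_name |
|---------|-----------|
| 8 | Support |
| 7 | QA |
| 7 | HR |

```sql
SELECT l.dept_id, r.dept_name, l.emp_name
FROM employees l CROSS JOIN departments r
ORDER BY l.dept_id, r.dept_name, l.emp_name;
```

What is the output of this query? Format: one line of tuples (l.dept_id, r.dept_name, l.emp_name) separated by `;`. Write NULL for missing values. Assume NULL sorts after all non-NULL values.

(3, HR, Sara); (3, QA, Sara); (3, Support, Sara); (5, HR, Pia); (5, QA, Pia); (5, Support, Pia); (NULL, HR, Yara); (NULL, QA, Yara); (NULL, Support, Yara)

CROSS JOIN pairs every row of `employees` with every row of `departments`: 3 × 3 = 9 rows.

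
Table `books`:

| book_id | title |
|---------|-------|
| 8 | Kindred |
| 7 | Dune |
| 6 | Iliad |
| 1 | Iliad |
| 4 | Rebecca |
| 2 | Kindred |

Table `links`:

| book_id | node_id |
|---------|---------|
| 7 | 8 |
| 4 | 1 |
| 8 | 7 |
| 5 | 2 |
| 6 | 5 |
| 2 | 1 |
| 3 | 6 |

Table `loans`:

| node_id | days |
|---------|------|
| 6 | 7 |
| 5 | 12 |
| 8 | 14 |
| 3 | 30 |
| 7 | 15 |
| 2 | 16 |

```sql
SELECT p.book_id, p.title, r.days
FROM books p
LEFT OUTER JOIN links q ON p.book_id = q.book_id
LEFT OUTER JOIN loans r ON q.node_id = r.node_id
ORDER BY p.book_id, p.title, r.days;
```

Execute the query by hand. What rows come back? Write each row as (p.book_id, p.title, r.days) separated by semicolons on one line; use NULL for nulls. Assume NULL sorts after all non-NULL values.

Joins associate left-to-right: books LEFT JOIN links on book_id gives 6 intermediate row(s).
Then LEFT JOIN `loans r` on node_id: each of those 6 rows is kept; rows whose q.node_id has no match in r get NULL for r's columns.

(1, Iliad, NULL); (2, Kindred, NULL); (4, Rebecca, NULL); (6, Iliad, 12); (7, Dune, 14); (8, Kindred, 15)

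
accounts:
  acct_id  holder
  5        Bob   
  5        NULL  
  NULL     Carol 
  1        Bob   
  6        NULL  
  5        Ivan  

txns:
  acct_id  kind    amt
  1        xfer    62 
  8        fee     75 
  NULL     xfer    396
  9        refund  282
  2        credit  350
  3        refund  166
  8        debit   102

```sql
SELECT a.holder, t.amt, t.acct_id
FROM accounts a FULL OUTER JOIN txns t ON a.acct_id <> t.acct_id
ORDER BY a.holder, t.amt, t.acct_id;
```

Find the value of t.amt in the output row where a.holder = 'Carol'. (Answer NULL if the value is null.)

FULL OUTER JOIN keeps every row from both sides; unmatched rows get NULL for the other side's columns.
Matching on a.acct_id <> t.acct_id. A NULL in a compared column never satisfies the condition.
- a row (acct_id=5): matches 6 t row(s) → 6 output row(s).
- a row (acct_id=5): matches 6 t row(s) → 6 output row(s).
- a row (acct_id=NULL): no match → kept, t columns NULL.
- a row (acct_id=1): matches 5 t row(s) → 5 output row(s).
- a row (acct_id=6): matches 6 t row(s) → 6 output row(s).
- a row (acct_id=5): matches 6 t row(s) → 6 output row(s).
- plus 1 unmatched t row(s), each kept with NULL a columns.

NULL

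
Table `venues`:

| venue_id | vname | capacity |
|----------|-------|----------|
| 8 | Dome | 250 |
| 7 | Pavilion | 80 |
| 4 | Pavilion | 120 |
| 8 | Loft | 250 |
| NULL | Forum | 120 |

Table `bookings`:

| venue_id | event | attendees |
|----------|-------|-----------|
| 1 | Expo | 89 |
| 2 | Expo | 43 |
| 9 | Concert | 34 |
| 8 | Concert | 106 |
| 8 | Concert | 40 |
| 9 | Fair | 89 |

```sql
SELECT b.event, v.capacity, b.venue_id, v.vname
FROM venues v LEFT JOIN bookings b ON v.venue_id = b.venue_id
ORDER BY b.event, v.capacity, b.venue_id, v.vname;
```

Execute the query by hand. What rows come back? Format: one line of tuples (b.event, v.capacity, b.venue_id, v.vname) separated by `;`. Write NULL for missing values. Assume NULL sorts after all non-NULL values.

LEFT JOIN keeps every row from `venues`; unmatched rows get NULL for `bookings`'s columns.
Matching on v.venue_id = b.venue_id. A NULL in a compared column never satisfies the condition.
- venue_id=8: 2 matching b row(s), so 2 row(s) emitted.
- venue_id=7: no b row matches, row kept with b columns NULL.
- venue_id=4: no b row matches, row kept with b columns NULL.
- venue_id=8: 2 matching b row(s), so 2 row(s) emitted.
- venue_id=NULL: no b row matches, row kept with b columns NULL.
After projecting and ordering:
b.event | v.capacity | b.venue_id | v.vname
Concert | 250 | 8 | Dome
Concert | 250 | 8 | Dome
Concert | 250 | 8 | Loft
Concert | 250 | 8 | Loft
NULL | 80 | NULL | Pavilion
NULL | 120 | NULL | Forum
NULL | 120 | NULL | Pavilion

(Concert, 250, 8, Dome); (Concert, 250, 8, Dome); (Concert, 250, 8, Loft); (Concert, 250, 8, Loft); (NULL, 80, NULL, Pavilion); (NULL, 120, NULL, Forum); (NULL, 120, NULL, Pavilion)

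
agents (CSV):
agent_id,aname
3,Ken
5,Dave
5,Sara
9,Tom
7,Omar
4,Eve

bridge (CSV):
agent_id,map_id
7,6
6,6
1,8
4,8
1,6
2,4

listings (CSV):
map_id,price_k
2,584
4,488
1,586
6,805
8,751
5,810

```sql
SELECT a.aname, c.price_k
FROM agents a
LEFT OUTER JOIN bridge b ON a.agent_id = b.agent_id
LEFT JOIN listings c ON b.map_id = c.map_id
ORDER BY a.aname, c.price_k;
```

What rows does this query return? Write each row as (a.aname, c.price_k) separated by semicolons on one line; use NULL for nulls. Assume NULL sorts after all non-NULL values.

Evaluate left to right. First `agents a LEFT JOIN bridge b` on agent_id: 6 row(s).
Then LEFT JOIN `listings c` on map_id: each of those 6 rows is kept; rows whose b.map_id has no match in c get NULL for c's columns.

(Dave, NULL); (Eve, 751); (Ken, NULL); (Omar, 805); (Sara, NULL); (Tom, NULL)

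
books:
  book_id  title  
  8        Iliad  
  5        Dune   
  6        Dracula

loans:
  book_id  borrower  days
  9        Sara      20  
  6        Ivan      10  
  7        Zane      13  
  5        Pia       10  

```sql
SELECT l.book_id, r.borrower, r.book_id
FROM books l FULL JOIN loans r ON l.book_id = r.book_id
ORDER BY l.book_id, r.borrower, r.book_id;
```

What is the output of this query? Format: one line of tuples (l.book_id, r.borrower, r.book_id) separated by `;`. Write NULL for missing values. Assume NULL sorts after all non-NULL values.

FULL OUTER JOIN keeps every row from both sides; unmatched rows get NULL for the other side's columns.
Matching on l.book_id = r.book_id.
- l (book_id=8) has no partner → padded with NULL.
- l (book_id=5) pairs with 1 row(s) of r.
- l (book_id=6) pairs with 1 row(s) of r.
- 2 r row(s) had no l match → kept, l columns NULL.
After projecting and ordering:
l.book_id | r.borrower | r.book_id
5 | Pia | 5
6 | Ivan | 6
8 | NULL | NULL
NULL | Sara | 9
NULL | Zane | 7

(5, Pia, 5); (6, Ivan, 6); (8, NULL, NULL); (NULL, Sara, 9); (NULL, Zane, 7)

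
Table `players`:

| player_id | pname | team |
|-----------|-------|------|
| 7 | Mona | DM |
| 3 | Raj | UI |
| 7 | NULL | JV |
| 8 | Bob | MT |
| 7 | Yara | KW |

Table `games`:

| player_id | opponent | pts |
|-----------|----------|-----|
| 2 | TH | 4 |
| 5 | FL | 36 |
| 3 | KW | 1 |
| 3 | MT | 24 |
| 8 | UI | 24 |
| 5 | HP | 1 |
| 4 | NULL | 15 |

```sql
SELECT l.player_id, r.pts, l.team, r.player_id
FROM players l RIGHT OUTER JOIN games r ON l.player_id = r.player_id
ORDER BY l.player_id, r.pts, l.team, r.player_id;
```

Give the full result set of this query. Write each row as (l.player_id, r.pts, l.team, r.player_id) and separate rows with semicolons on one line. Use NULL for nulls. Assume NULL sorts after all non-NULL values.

(3, 1, UI, 3); (3, 24, UI, 3); (8, 24, MT, 8); (NULL, 1, NULL, 5); (NULL, 4, NULL, 2); (NULL, 15, NULL, 4); (NULL, 36, NULL, 5)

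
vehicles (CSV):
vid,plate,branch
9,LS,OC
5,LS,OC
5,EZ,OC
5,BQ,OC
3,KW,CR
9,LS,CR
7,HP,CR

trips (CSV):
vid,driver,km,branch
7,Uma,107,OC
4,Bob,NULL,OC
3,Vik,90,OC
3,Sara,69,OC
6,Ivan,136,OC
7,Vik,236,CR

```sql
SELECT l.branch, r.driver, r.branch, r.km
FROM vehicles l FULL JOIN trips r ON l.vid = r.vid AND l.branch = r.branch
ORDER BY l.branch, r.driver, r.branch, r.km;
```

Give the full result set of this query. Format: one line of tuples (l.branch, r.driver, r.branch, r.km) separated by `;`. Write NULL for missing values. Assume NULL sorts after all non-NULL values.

FULL OUTER JOIN keeps every row from both sides; unmatched rows get NULL for the other side's columns.
Matching on l.vid = r.vid AND l.branch = r.branch.
- l (vid=9, branch=OC) has no partner → padded with NULL.
- l (vid=5, branch=OC) has no partner → padded with NULL.
- l (vid=5, branch=OC) has no partner → padded with NULL.
- l (vid=5, branch=OC) has no partner → padded with NULL.
- l (vid=3, branch=CR) has no partner → padded with NULL.
- l (vid=9, branch=CR) has no partner → padded with NULL.
- l (vid=7, branch=CR) pairs with 1 row(s) of r.
- plus 5 unmatched r row(s), each kept with NULL l columns.

(CR, Vik, CR, 236); (CR, NULL, NULL, NULL); (CR, NULL, NULL, NULL); (OC, NULL, NULL, NULL); (OC, NULL, NULL, NULL); (OC, NULL, NULL, NULL); (OC, NULL, NULL, NULL); (NULL, Bob, OC, NULL); (NULL, Ivan, OC, 136); (NULL, Sara, OC, 69); (NULL, Uma, OC, 107); (NULL, Vik, OC, 90)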